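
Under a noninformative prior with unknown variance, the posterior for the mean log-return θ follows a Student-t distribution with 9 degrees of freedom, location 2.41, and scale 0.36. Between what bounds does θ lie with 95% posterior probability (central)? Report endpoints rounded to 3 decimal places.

The t_9 distribution is symmetric; the 95% interval is 2.41 ± t·0.36 with t_{0.975,9} = 2.262.
Half-width: 2.262 × 0.36 = 0.814.
2.41 − 0.814 = 1.596; 2.41 + 0.814 = 3.224.

[1.596, 3.224]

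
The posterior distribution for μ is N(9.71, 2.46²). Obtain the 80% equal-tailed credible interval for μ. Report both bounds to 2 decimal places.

The posterior is symmetric, so the 80% equal-tailed interval is μ = 9.71 ± z·2.46 with z = 1.282.
Half-width: 1.282 × 2.46 = 3.15.
9.71 − 3.15 = 6.56; 9.71 + 3.15 = 12.86.

[6.56, 12.86]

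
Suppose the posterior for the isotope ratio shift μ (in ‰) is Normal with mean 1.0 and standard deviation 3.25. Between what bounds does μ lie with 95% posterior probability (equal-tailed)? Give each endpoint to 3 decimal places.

The posterior is symmetric, so the 95% equal-tailed interval is μ = 1.0 ± z·3.25 with z = 1.960.
Half-width: 1.960 × 3.25 = 6.370.
1.0 − 6.370 = -5.370; 1.0 + 6.370 = 7.370.

[-5.370, 7.370]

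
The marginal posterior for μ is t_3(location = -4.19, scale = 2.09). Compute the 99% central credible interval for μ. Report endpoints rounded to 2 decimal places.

[-16.40, 8.02]

The t_3 distribution is symmetric; the 99% interval is -4.19 ± t·2.09 with t_{0.995,3} = 5.841.
Half-width: 5.841 × 2.09 = 12.21.
-4.19 − 12.21 = -16.40; -4.19 + 12.21 = 8.02.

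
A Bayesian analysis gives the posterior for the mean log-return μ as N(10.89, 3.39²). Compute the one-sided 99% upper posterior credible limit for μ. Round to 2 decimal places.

Need U with P(μ ≤ U) = 0.99: U = 10.89 + z_{0.01}·3.39.
z = 2.326; U = 10.89 + 2.326 × 3.39 = 18.78.

18.78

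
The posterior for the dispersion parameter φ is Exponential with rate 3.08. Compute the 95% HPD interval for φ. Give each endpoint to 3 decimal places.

The exponential density is strictly decreasing on [0, ∞), so the HPD interval is anchored at 0: [0, q] with P(φ ≤ q) = 0.95.
q = −ln(1 − 0.95) / 3.08 = 2.9957 / 3.08 = 0.973.

[0.000, 0.973]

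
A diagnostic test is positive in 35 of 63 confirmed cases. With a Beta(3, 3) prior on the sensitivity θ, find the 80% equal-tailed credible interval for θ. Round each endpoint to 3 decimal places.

[0.474, 0.627]

Posterior: Beta(3+35, 3+28) = Beta(38, 31).
Equal-tailed 80% interval: the 0.1 and 0.9 quantiles of Beta(38, 31).
Posterior mean ≈ 0.551, SD ≈ 0.059; a Normal approximation gives roughly [0.475, 0.627].
Exact: F⁻¹(0.1) = 0.474; F⁻¹(0.9) = 0.627.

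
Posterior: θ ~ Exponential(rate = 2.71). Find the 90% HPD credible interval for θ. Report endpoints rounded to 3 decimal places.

The exponential density is strictly decreasing on [0, ∞), so the HPD interval is anchored at 0: [0, q] with P(θ ≤ q) = 0.90.
q = −ln(1 − 0.90) / 2.71 = 2.3026 / 2.71 = 0.850.

[0.000, 0.850]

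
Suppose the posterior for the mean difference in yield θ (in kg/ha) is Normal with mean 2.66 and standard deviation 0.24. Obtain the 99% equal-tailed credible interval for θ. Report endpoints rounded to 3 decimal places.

[2.042, 3.278]

The posterior is symmetric, so the 99% equal-tailed interval is θ = 2.66 ± z·0.24 with z = 2.576.
Half-width: 2.576 × 0.24 = 0.618.
2.66 − 0.618 = 2.042; 2.66 + 0.618 = 3.278.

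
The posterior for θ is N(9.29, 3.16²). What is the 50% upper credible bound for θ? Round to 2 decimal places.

9.29

Need U with P(θ ≤ U) = 0.50: U = 9.29 + z_{0.5}·3.16.
z = 0.000; U = 9.29 + 0.000 × 3.16 = 9.29.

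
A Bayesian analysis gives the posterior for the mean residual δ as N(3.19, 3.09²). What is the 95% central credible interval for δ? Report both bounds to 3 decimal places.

The posterior is symmetric, so the 95% equal-tailed interval is δ = 3.19 ± z·3.09 with z = 1.960.
Half-width: 1.960 × 3.09 = 6.056.
3.19 − 6.056 = -2.866; 3.19 + 6.056 = 9.246.

[-2.866, 9.246]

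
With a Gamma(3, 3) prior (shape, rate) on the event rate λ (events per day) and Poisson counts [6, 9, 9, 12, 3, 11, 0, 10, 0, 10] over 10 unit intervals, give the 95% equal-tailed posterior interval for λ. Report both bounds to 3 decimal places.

Posterior: Gamma(3+70, 3+10) = Gamma(73, 13) (shape, rate).
Equal-tailed 95% interval: Gamma(73, 13) quantiles at 0.025 and 0.975.
Posterior mean ≈ 5.615, SD ≈ 0.657; a Normal approximation gives roughly [4.327, 6.904].
Exact: lower = 4.402; upper = 6.975.

[4.402, 6.975]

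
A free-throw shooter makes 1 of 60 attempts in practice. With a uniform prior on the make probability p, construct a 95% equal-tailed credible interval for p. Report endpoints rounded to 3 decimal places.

Posterior: Beta(1+1, 1+59) = Beta(2, 60).
Equal-tailed 95% interval: the 0.025 and 0.975 quantiles of Beta(2, 60).
Posterior mean ≈ 0.032, SD ≈ 0.022; a Normal approximation gives roughly [-0.011, 0.076].
Exact: F⁻¹(0.025) = 0.004; F⁻¹(0.975) = 0.088.

[0.004, 0.088]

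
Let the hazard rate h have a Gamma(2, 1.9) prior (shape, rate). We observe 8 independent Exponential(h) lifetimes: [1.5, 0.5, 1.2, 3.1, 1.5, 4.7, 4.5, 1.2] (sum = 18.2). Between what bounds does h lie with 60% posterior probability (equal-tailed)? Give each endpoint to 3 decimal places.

[0.363, 0.623]

Posterior: Gamma(2+8, 1.9+18.2) = Gamma(10, 20.1) (shape, rate).
Equal-tailed 60% interval: Gamma(10, 20.1) quantiles at 0.2 and 0.8.
Posterior mean ≈ 0.498, SD ≈ 0.157; a Normal approximation gives roughly [0.365, 0.630].
Exact: lower = 0.363; upper = 0.623.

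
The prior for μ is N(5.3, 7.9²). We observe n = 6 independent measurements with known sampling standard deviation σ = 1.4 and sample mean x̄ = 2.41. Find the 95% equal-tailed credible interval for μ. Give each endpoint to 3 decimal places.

Posterior precision = 1/7.9² + 6/1.4² = 0.0160 + 3.0612 = 3.0772, so posterior SD = 0.5701.
Posterior mean = (5.3/7.9² + 6·2.41/1.4²) / 3.0772 = 2.4250.
Interval: 2.4250 ± 1.960 × 0.5701 → [1.308, 3.542].

[1.308, 3.542]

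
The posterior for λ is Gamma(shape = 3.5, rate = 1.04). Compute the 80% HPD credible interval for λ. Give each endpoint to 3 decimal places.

[0.909, 5.013]

The posterior is unimodal and skewed, so the HPD interval has equal density at both endpoints and is the shortest 80% interval.
Solving f(0.909) = f(5.013) with F(5.013) − F(0.909) = 0.80 gives [0.909, 5.013].
For comparison, the equal-tailed interval is [1.362, 5.777]; the HPD is narrower and shifted toward the mode.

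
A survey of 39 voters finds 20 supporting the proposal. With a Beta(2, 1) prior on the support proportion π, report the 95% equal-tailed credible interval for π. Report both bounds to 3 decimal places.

[0.374, 0.671]

Posterior: Beta(2+20, 1+19) = Beta(22, 20).
Equal-tailed 95% interval: the 0.025 and 0.975 quantiles of Beta(22, 20).
Posterior mean ≈ 0.524, SD ≈ 0.076; a Normal approximation gives roughly [0.375, 0.673].
Exact: F⁻¹(0.025) = 0.374; F⁻¹(0.975) = 0.671.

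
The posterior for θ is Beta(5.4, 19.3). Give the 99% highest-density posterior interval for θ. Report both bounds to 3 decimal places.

[0.047, 0.445]

The posterior is unimodal and skewed, so the HPD interval has equal density at both endpoints and is the shortest 99% interval.
Solving f(0.047) = f(0.445) with F(0.445) − F(0.047) = 0.99 gives [0.047, 0.445].
For comparison, the equal-tailed interval is [0.057, 0.462]; the HPD is narrower and shifted toward the mode.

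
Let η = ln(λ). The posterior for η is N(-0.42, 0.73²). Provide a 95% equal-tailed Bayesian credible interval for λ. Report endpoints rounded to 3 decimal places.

[0.157, 2.748]

On the log scale the 95% interval is -0.42 ± 1.960 × 0.73 = [-1.8508, 1.0108].
Exponentiate: [e^-1.8508, e^1.0108] = [0.157, 2.748].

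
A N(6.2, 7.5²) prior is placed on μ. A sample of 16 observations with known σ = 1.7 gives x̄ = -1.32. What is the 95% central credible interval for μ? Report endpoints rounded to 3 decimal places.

[-2.128, -0.464]

Posterior precision = 1/7.5² + 16/1.7² = 0.0178 + 5.5363 = 5.5541, so posterior SD = 0.4243.
Posterior mean = (6.2/7.5² + 16·-1.32/1.7²) / 5.5541 = -1.2959.
Interval: -1.2959 ± 1.960 × 0.4243 → [-2.128, -0.464].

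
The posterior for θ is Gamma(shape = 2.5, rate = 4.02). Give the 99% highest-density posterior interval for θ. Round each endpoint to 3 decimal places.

The posterior is unimodal and skewed, so the HPD interval has equal density at both endpoints and is the shortest 99% interval.
Solving f(0.013) = f(1.881) with F(1.881) − F(0.013) = 0.99 gives [0.013, 1.881].
For comparison, the equal-tailed interval is [0.051, 2.083]; the HPD is narrower and shifted toward the mode.

[0.013, 1.881]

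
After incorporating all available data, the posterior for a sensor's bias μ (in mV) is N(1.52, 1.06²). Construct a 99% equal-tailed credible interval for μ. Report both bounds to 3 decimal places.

[-1.210, 4.250]

The posterior is symmetric, so the 99% equal-tailed interval is μ = 1.52 ± z·1.06 with z = 2.576.
Half-width: 2.576 × 1.06 = 2.730.
1.52 − 2.730 = -1.210; 1.52 + 2.730 = 4.250.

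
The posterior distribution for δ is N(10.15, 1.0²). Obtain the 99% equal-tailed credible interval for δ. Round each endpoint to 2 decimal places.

The posterior is symmetric, so the 99% equal-tailed interval is δ = 10.15 ± z·1.0 with z = 2.576.
Half-width: 2.576 × 1.0 = 2.58.
10.15 − 2.58 = 7.57; 10.15 + 2.58 = 12.73.

[7.57, 12.73]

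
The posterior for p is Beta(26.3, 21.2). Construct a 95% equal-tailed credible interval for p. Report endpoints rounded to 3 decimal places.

[0.412, 0.691]

Posterior: Beta(26.3, 21.2).
Equal-tailed 95% interval: the 0.025 and 0.975 quantiles of Beta(26.3, 21.2).
Posterior mean ≈ 0.554, SD ≈ 0.071; a Normal approximation gives roughly [0.414, 0.694].
Exact: F⁻¹(0.025) = 0.412; F⁻¹(0.975) = 0.691.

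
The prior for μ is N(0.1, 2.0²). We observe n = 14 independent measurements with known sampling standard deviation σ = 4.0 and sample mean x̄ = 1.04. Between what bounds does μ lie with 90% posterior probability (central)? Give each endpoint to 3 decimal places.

[-0.720, 2.382]

Posterior precision = 1/2.0² + 14/4.0² = 0.2500 + 0.8750 = 1.1250, so posterior SD = 0.9428.
Posterior mean = (0.1/2.0² + 14·1.04/4.0²) / 1.1250 = 0.8311.
Interval: 0.8311 ± 1.645 × 0.9428 → [-0.720, 2.382].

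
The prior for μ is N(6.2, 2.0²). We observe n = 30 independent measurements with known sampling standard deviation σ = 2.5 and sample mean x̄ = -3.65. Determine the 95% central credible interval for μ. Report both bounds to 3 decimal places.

[-4.035, -2.290]

Posterior precision = 1/2.0² + 30/2.5² = 0.2500 + 4.8000 = 5.0500, so posterior SD = 0.4450.
Posterior mean = (6.2/2.0² + 30·-3.65/2.5²) / 5.0500 = -3.1624.
Interval: -3.1624 ± 1.960 × 0.4450 → [-4.035, -2.290].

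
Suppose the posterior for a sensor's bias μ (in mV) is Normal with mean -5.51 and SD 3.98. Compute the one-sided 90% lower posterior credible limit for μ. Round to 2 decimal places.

Need L with P(μ ≥ L) = 0.90: L = -5.51 − z_{0.1}·3.98.
z = 1.282; L = -5.51 − 1.282 × 3.98 = -10.61.

-10.61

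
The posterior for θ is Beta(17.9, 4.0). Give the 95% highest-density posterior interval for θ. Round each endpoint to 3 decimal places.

[0.658, 0.959]

The posterior is unimodal and skewed, so the HPD interval has equal density at both endpoints and is the shortest 95% interval.
Solving f(0.658) = f(0.959) with F(0.959) − F(0.658) = 0.95 gives [0.658, 0.959].
For comparison, the equal-tailed interval is [0.635, 0.945]; the HPD is narrower and shifted toward the mode.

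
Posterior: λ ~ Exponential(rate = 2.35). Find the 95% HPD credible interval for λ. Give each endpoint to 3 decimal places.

The exponential density is strictly decreasing on [0, ∞), so the HPD interval is anchored at 0: [0, q] with P(λ ≤ q) = 0.95.
q = −ln(1 − 0.95) / 2.35 = 2.9957 / 2.35 = 1.275.

[0.000, 1.275]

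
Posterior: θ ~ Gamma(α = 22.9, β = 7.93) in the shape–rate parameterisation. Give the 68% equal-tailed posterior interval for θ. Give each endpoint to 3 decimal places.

Posterior: Gamma(shape 22.9, rate 7.93).
Equal-tailed 68% interval: Gamma(22.9, 7.93) quantiles at 0.16 and 0.84.
Posterior mean ≈ 2.888, SD ≈ 0.603; a Normal approximation gives roughly [2.288, 3.488].
Exact: lower = 2.292; upper = 3.483.

[2.292, 3.483]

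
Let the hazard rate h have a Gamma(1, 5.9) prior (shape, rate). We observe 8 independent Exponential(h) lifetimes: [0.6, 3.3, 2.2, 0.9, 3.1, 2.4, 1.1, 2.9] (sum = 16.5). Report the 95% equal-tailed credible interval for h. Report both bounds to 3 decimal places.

Posterior: Gamma(1+8, 5.9+16.5) = Gamma(9, 22.4) (shape, rate).
Equal-tailed 95% interval: Gamma(9, 22.4) quantiles at 0.025 and 0.975.
Posterior mean ≈ 0.402, SD ≈ 0.134; a Normal approximation gives roughly [0.139, 0.664].
Exact: lower = 0.184; upper = 0.704.

[0.184, 0.704]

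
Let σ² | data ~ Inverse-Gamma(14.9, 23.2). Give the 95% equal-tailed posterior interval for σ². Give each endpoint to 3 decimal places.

[0.993, 2.788]

Inverse-Gamma(14.9, 23.2) quantiles: F⁻¹(0.025) and F⁻¹(0.975).
Equivalently, 1/σ² ~ Gamma(14.9, rate = 23.2); invert its 0.975 and 0.025 quantiles.
Posterior mean ≈ 1.669, SD ≈ 0.465; a Normal approximation gives roughly [0.758, 2.580].
Exact: lower = 0.993; upper = 2.788.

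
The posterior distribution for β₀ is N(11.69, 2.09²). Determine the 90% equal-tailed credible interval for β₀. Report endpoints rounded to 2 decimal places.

The posterior is symmetric, so the 90% equal-tailed interval is β₀ = 11.69 ± z·2.09 with z = 1.645.
Half-width: 1.645 × 2.09 = 3.44.
11.69 − 3.44 = 8.25; 11.69 + 3.44 = 15.13.

[8.25, 15.13]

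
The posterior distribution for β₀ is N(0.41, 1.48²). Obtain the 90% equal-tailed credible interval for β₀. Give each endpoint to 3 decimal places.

The posterior is symmetric, so the 90% equal-tailed interval is β₀ = 0.41 ± z·1.48 with z = 1.645.
Half-width: 1.645 × 1.48 = 2.434.
0.41 − 2.434 = -2.024; 0.41 + 2.434 = 2.844.

[-2.024, 2.844]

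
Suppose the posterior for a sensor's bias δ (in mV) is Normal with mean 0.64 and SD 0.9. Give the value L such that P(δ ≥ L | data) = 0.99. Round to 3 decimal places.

-1.454

Need L with P(δ ≥ L) = 0.99: L = 0.64 − z_{0.01}·0.9.
z = 2.326; L = 0.64 − 2.326 × 0.9 = -1.454.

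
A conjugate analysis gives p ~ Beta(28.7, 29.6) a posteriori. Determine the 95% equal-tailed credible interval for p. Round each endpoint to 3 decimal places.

[0.366, 0.619]

Posterior: Beta(28.7, 29.6).
Equal-tailed 95% interval: the 0.025 and 0.975 quantiles of Beta(28.7, 29.6).
Posterior mean ≈ 0.492, SD ≈ 0.065; a Normal approximation gives roughly [0.365, 0.620].
Exact: F⁻¹(0.025) = 0.366; F⁻¹(0.975) = 0.619.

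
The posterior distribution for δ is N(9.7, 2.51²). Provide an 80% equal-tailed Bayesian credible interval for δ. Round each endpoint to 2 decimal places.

[6.48, 12.92]

The posterior is symmetric, so the 80% equal-tailed interval is δ = 9.7 ± z·2.51 with z = 1.282.
Half-width: 1.282 × 2.51 = 3.22.
9.7 − 3.22 = 6.48; 9.7 + 3.22 = 12.92.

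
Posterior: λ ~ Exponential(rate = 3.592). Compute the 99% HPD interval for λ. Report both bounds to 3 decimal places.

[0.000, 1.282]

The exponential density is strictly decreasing on [0, ∞), so the HPD interval is anchored at 0: [0, q] with P(λ ≤ q) = 0.99.
q = −ln(1 − 0.99) / 3.592 = 4.6052 / 3.592 = 1.282.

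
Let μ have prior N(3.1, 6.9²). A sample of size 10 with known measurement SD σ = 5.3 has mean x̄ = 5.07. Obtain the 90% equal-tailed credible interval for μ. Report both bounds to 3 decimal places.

Posterior precision = 1/6.9² + 10/5.3² = 0.0210 + 0.3560 = 0.3770, so posterior SD = 1.6287.
Posterior mean = (3.1/6.9² + 10·5.07/5.3²) / 0.3770 = 4.9602.
Interval: 4.9602 ± 1.645 × 1.6287 → [2.281, 7.639].

[2.281, 7.639]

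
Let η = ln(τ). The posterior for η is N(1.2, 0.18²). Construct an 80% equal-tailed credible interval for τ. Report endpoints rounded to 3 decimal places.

[2.636, 4.182]

On the log scale the 80% interval is 1.2 ± 1.282 × 0.18 = [0.9693, 1.4307].
Exponentiate: [e^0.9693, e^1.4307] = [2.636, 4.182].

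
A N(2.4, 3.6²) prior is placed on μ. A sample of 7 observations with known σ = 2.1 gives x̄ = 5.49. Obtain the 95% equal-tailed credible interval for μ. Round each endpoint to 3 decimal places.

Posterior precision = 1/3.6² + 7/2.1² = 0.0772 + 1.5873 = 1.6645, so posterior SD = 0.7751.
Posterior mean = (2.4/3.6² + 7·5.49/2.1²) / 1.6645 = 5.3468.
Interval: 5.3468 ± 1.960 × 0.7751 → [3.828, 6.866].

[3.828, 6.866]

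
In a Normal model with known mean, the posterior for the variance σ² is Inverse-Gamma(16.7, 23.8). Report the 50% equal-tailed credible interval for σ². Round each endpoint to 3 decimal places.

Inverse-Gamma(16.7, 23.8) quantiles: F⁻¹(0.25) and F⁻¹(0.75).
Equivalently, 1/σ² ~ Gamma(16.7, rate = 23.8); invert its 0.75 and 0.25 quantiles.
Posterior mean ≈ 1.516, SD ≈ 0.395; a Normal approximation gives roughly [1.249, 1.783].
Exact: lower = 1.237; upper = 1.726.

[1.237, 1.726]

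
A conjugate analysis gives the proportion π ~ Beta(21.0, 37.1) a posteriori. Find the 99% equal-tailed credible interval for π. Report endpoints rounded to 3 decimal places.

[0.212, 0.529]

Posterior: Beta(21.0, 37.1).
Equal-tailed 99% interval: the 0.005 and 0.995 quantiles of Beta(21.0, 37.1).
Posterior mean ≈ 0.361, SD ≈ 0.062; a Normal approximation gives roughly [0.200, 0.522].
Exact: F⁻¹(0.005) = 0.212; F⁻¹(0.995) = 0.529.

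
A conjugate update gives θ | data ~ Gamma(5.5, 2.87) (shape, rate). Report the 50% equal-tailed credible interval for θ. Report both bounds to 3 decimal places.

Posterior: Gamma(shape 5.5, rate 2.87).
Equal-tailed 50% interval: Gamma(5.5, 2.87) quantiles at 0.25 and 0.75.
Posterior mean ≈ 1.916, SD ≈ 0.817; a Normal approximation gives roughly [1.365, 2.468].
Exact: lower = 1.321; upper = 2.387.

[1.321, 2.387]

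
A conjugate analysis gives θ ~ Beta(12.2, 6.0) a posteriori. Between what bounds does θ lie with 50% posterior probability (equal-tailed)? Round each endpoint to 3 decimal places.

[0.599, 0.748]

Posterior: Beta(12.2, 6.0).
Equal-tailed 50% interval: the 0.25 and 0.75 quantiles of Beta(12.2, 6.0).
Posterior mean ≈ 0.670, SD ≈ 0.107; a Normal approximation gives roughly [0.598, 0.743].
Exact: F⁻¹(0.25) = 0.599; F⁻¹(0.75) = 0.748.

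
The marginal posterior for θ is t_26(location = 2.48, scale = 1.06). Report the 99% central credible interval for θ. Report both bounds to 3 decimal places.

[-0.465, 5.425]

The t_26 distribution is symmetric; the 99% interval is 2.48 ± t·1.06 with t_{0.995,26} = 2.779.
Half-width: 2.779 × 1.06 = 2.945.
2.48 − 2.945 = -0.465; 2.48 + 2.945 = 5.425.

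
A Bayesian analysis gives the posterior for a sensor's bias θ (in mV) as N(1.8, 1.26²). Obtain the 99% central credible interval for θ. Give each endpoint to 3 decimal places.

[-1.446, 5.046]

The posterior is symmetric, so the 99% equal-tailed interval is θ = 1.8 ± z·1.26 with z = 2.576.
Half-width: 2.576 × 1.26 = 3.246.
1.8 − 3.246 = -1.446; 1.8 + 3.246 = 5.046.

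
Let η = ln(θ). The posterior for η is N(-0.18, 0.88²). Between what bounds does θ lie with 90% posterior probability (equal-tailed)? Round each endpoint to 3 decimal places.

[0.196, 3.552]

On the log scale the 90% interval is -0.18 ± 1.645 × 0.88 = [-1.6275, 1.2675].
Exponentiate: [e^-1.6275, e^1.2675] = [0.196, 3.552].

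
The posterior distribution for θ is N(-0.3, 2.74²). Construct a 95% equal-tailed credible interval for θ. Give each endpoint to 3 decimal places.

[-5.670, 5.070]

The posterior is symmetric, so the 95% equal-tailed interval is θ = -0.3 ± z·2.74 with z = 1.960.
Half-width: 1.960 × 2.74 = 5.370.
-0.3 − 5.370 = -5.670; -0.3 + 5.370 = 5.070.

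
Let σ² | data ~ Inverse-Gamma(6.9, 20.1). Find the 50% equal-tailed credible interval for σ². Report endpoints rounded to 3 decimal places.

[2.380, 4.023]

Inverse-Gamma(6.9, 20.1) quantiles: F⁻¹(0.25) and F⁻¹(0.75).
Equivalently, 1/σ² ~ Gamma(6.9, rate = 20.1); invert its 0.75 and 0.25 quantiles.
Posterior mean ≈ 3.407, SD ≈ 1.539; a Normal approximation gives roughly [2.369, 4.445].
Exact: lower = 2.380; upper = 4.023.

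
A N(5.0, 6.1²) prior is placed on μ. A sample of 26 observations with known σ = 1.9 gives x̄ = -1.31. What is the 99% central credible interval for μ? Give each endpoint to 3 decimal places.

Posterior precision = 1/6.1² + 26/1.9² = 0.0269 + 7.2022 = 7.2291, so posterior SD = 0.3719.
Posterior mean = (5.0/6.1² + 26·-1.31/1.9²) / 7.2291 = -1.2865.
Interval: -1.2865 ± 2.576 × 0.3719 → [-2.245, -0.329].

[-2.245, -0.329]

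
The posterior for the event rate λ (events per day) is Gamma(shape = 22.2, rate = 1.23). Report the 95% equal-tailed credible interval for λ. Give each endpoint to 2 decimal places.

[11.34, 26.29]

Posterior: Gamma(shape 22.2, rate 1.23).
Equal-tailed 95% interval: Gamma(22.2, 1.23) quantiles at 0.025 and 0.975.
Posterior mean ≈ 18.05, SD ≈ 3.83; a Normal approximation gives roughly [10.54, 25.56].
Exact: lower = 11.34; upper = 26.29.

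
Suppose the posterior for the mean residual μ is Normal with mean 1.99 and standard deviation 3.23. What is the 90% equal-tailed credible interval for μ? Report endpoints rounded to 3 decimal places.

The posterior is symmetric, so the 90% equal-tailed interval is μ = 1.99 ± z·3.23 with z = 1.645.
Half-width: 1.645 × 3.23 = 5.313.
1.99 − 5.313 = -3.323; 1.99 + 5.313 = 7.303.

[-3.323, 7.303]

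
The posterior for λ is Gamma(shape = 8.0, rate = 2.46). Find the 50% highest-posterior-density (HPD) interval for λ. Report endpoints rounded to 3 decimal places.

The posterior is unimodal and skewed, so the HPD interval has equal density at both endpoints and is the shortest 50% interval.
Solving f(2.173) = f(3.644) with F(3.644) − F(2.173) = 0.50 gives [2.173, 3.644].
For comparison, the equal-tailed interval is [2.421, 3.937]; the HPD is narrower and shifted toward the mode.

[2.173, 3.644]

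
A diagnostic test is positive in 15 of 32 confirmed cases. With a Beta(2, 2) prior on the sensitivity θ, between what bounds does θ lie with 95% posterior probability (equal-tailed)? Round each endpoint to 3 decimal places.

Posterior: Beta(2+15, 2+17) = Beta(17, 19).
Equal-tailed 95% interval: the 0.025 and 0.975 quantiles of Beta(17, 19).
Posterior mean ≈ 0.472, SD ≈ 0.082; a Normal approximation gives roughly [0.311, 0.633].
Exact: F⁻¹(0.025) = 0.314; F⁻¹(0.975) = 0.634.

[0.314, 0.634]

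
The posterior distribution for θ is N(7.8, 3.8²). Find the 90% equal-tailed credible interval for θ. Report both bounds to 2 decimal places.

[1.55, 14.05]

The posterior is symmetric, so the 90% equal-tailed interval is θ = 7.8 ± z·3.8 with z = 1.645.
Half-width: 1.645 × 3.8 = 6.25.
7.8 − 6.25 = 1.55; 7.8 + 6.25 = 14.05.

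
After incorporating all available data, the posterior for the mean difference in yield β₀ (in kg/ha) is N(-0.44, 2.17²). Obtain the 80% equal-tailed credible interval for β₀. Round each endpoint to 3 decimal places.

[-3.221, 2.341]

The posterior is symmetric, so the 80% equal-tailed interval is β₀ = -0.44 ± z·2.17 with z = 1.282.
Half-width: 1.282 × 2.17 = 2.781.
-0.44 − 2.781 = -3.221; -0.44 + 2.781 = 2.341.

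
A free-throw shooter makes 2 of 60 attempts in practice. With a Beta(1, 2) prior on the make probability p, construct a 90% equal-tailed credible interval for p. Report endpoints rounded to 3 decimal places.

[0.013, 0.098]

Posterior: Beta(1+2, 2+58) = Beta(3, 60).
Equal-tailed 90% interval: the 0.05 and 0.95 quantiles of Beta(3, 60).
Posterior mean ≈ 0.048, SD ≈ 0.027; a Normal approximation gives roughly [0.004, 0.091].
Exact: F⁻¹(0.05) = 0.013; F⁻¹(0.95) = 0.098.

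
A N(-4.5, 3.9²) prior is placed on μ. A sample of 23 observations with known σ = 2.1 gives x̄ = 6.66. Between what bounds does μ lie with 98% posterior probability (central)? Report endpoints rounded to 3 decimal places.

[5.509, 7.533]

Posterior precision = 1/3.9² + 23/2.1² = 0.0657 + 5.2154 = 5.2812, so posterior SD = 0.4351.
Posterior mean = (-4.5/3.9² + 23·6.66/2.1²) / 5.2812 = 6.5211.
Interval: 6.5211 ± 2.326 × 0.4351 → [5.509, 7.533].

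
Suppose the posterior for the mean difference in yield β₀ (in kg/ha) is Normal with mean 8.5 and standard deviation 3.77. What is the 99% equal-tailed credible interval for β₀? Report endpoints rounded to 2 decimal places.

The posterior is symmetric, so the 99% equal-tailed interval is β₀ = 8.5 ± z·3.77 with z = 2.576.
Half-width: 2.576 × 3.77 = 9.71.
8.5 − 9.71 = -1.21; 8.5 + 9.71 = 18.21.

[-1.21, 18.21]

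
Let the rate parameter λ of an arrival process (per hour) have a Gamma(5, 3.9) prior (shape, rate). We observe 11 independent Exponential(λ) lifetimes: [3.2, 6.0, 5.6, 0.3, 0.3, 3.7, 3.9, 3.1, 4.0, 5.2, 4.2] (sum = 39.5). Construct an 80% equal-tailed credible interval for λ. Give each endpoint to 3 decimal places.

Posterior: Gamma(5+11, 3.9+39.5) = Gamma(16, 43.4) (shape, rate).
Equal-tailed 80% interval: Gamma(16, 43.4) quantiles at 0.1 and 0.9.
Posterior mean ≈ 0.369, SD ≈ 0.092; a Normal approximation gives roughly [0.251, 0.487].
Exact: lower = 0.257; upper = 0.491.

[0.257, 0.491]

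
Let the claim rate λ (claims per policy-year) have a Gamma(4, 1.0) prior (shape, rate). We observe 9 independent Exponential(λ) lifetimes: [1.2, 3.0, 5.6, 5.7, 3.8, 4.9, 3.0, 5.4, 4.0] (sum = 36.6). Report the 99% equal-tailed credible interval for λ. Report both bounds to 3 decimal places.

Posterior: Gamma(4+9, 1.0+36.6) = Gamma(13, 37.6) (shape, rate).
Equal-tailed 99% interval: Gamma(13, 37.6) quantiles at 0.005 and 0.995.
Posterior mean ≈ 0.346, SD ≈ 0.096; a Normal approximation gives roughly [0.099, 0.593].
Exact: lower = 0.148; upper = 0.642.

[0.148, 0.642]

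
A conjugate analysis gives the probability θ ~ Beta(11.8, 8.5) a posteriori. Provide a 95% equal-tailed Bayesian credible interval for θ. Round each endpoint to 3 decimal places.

[0.367, 0.781]

Posterior: Beta(11.8, 8.5).
Equal-tailed 95% interval: the 0.025 and 0.975 quantiles of Beta(11.8, 8.5).
Posterior mean ≈ 0.581, SD ≈ 0.107; a Normal approximation gives roughly [0.372, 0.791].
Exact: F⁻¹(0.025) = 0.367; F⁻¹(0.975) = 0.781.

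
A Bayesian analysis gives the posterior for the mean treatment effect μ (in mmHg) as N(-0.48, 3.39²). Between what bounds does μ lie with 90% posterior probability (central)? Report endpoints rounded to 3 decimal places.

[-6.056, 5.096]

The posterior is symmetric, so the 90% equal-tailed interval is μ = -0.48 ± z·3.39 with z = 1.645.
Half-width: 1.645 × 3.39 = 5.576.
-0.48 − 5.576 = -6.056; -0.48 + 5.576 = 5.096.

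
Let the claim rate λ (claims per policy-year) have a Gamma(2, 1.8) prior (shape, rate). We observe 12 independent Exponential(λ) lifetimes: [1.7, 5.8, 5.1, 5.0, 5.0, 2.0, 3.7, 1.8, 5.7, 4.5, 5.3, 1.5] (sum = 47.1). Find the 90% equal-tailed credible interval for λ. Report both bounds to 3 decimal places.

Posterior: Gamma(2+12, 1.8+47.1) = Gamma(14, 48.9) (shape, rate).
Equal-tailed 90% interval: Gamma(14, 48.9) quantiles at 0.05 and 0.95.
Posterior mean ≈ 0.286, SD ≈ 0.077; a Normal approximation gives roughly [0.160, 0.412].
Exact: lower = 0.173; upper = 0.423.

[0.173, 0.423]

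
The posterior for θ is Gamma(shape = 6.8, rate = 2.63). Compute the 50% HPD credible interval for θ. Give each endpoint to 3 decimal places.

[1.637, 2.893]

The posterior is unimodal and skewed, so the HPD interval has equal density at both endpoints and is the shortest 50% interval.
Solving f(1.637) = f(2.893) with F(2.893) − F(1.637) = 0.50 gives [1.637, 2.893].
For comparison, the equal-tailed interval is [1.867, 3.168]; the HPD is narrower and shifted toward the mode.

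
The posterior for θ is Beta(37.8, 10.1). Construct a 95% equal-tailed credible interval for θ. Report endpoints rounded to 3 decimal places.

Posterior: Beta(37.8, 10.1).
Equal-tailed 95% interval: the 0.025 and 0.975 quantiles of Beta(37.8, 10.1).
Posterior mean ≈ 0.789, SD ≈ 0.058; a Normal approximation gives roughly [0.675, 0.903].
Exact: F⁻¹(0.025) = 0.664; F⁻¹(0.975) = 0.891.

[0.664, 0.891]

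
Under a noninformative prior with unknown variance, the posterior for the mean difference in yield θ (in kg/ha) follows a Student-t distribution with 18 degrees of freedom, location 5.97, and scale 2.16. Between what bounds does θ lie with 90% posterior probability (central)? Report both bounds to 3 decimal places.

[2.224, 9.716]

The t_18 distribution is symmetric; the 90% interval is 5.97 ± t·2.16 with t_{0.95,18} = 1.734.
Half-width: 1.734 × 2.16 = 3.746.
5.97 − 3.746 = 2.224; 5.97 + 3.746 = 9.716.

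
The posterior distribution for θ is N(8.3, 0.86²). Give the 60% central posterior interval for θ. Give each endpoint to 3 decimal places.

[7.576, 9.024]

The posterior is symmetric, so the 60% equal-tailed interval is θ = 8.3 ± z·0.86 with z = 0.842.
Half-width: 0.842 × 0.86 = 0.724.
8.3 − 0.724 = 7.576; 8.3 + 0.724 = 9.024.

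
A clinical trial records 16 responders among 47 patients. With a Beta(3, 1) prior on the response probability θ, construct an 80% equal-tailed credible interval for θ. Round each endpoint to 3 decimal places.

Posterior: Beta(3+16, 1+31) = Beta(19, 32).
Equal-tailed 80% interval: the 0.1 and 0.9 quantiles of Beta(19, 32).
Posterior mean ≈ 0.373, SD ≈ 0.067; a Normal approximation gives roughly [0.287, 0.458].
Exact: F⁻¹(0.1) = 0.287; F⁻¹(0.9) = 0.460.

[0.287, 0.460]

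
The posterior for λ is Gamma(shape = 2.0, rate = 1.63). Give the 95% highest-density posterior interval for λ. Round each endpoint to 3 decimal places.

The posterior is unimodal and skewed, so the HPD interval has equal density at both endpoints and is the shortest 95% interval.
Solving f(0.026) = f(2.923) with F(2.923) − F(0.026) = 0.95 gives [0.026, 2.923].
For comparison, the equal-tailed interval is [0.149, 3.418]; the HPD is narrower and shifted toward the mode.

[0.026, 2.923]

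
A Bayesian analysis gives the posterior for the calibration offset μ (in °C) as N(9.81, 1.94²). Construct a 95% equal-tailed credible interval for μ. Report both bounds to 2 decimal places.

The posterior is symmetric, so the 95% equal-tailed interval is μ = 9.81 ± z·1.94 with z = 1.960.
Half-width: 1.960 × 1.94 = 3.80.
9.81 − 3.80 = 6.01; 9.81 + 3.80 = 13.61.

[6.01, 13.61]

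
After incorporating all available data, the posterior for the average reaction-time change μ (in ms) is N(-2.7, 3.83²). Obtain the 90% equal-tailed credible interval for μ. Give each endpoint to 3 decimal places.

[-9.000, 3.600]

The posterior is symmetric, so the 90% equal-tailed interval is μ = -2.7 ± z·3.83 with z = 1.645.
Half-width: 1.645 × 3.83 = 6.300.
-2.7 − 6.300 = -9.000; -2.7 + 6.300 = 3.600.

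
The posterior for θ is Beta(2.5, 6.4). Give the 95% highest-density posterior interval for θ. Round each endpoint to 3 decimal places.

The posterior is unimodal and skewed, so the HPD interval has equal density at both endpoints and is the shortest 95% interval.
Solving f(0.034) = f(0.556) with F(0.556) − F(0.034) = 0.95 gives [0.034, 0.556].
For comparison, the equal-tailed interval is [0.057, 0.597]; the HPD is narrower and shifted toward the mode.

[0.034, 0.556]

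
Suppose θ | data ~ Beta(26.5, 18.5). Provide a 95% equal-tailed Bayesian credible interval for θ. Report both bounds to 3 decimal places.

[0.444, 0.727]

Posterior: Beta(26.5, 18.5).
Equal-tailed 95% interval: the 0.025 and 0.975 quantiles of Beta(26.5, 18.5).
Posterior mean ≈ 0.589, SD ≈ 0.073; a Normal approximation gives roughly [0.447, 0.731].
Exact: F⁻¹(0.025) = 0.444; F⁻¹(0.975) = 0.727.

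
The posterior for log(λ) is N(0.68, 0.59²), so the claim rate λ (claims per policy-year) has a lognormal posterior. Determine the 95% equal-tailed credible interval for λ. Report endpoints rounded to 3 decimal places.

On the log scale the 95% interval is 0.68 ± 1.960 × 0.59 = [-0.4764, 1.8364].
Exponentiate: [e^-0.4764, e^1.8364] = [0.621, 6.274].

[0.621, 6.274]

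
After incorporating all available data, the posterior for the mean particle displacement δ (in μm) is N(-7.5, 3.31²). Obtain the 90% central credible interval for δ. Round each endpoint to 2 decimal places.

The posterior is symmetric, so the 90% equal-tailed interval is δ = -7.5 ± z·3.31 with z = 1.645.
Half-width: 1.645 × 3.31 = 5.44.
-7.5 − 5.44 = -12.94; -7.5 + 5.44 = -2.06.

[-12.94, -2.06]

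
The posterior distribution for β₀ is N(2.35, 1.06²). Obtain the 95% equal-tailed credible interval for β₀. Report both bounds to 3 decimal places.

[0.272, 4.428]

The posterior is symmetric, so the 95% equal-tailed interval is β₀ = 2.35 ± z·1.06 with z = 1.960.
Half-width: 1.960 × 1.06 = 2.078.
2.35 − 2.078 = 0.272; 2.35 + 2.078 = 4.428.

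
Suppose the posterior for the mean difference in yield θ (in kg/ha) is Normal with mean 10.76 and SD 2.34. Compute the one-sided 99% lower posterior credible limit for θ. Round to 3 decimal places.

Need L with P(θ ≥ L) = 0.99: L = 10.76 − z_{0.01}·2.34.
z = 2.326; L = 10.76 − 2.326 × 2.34 = 5.316.

5.316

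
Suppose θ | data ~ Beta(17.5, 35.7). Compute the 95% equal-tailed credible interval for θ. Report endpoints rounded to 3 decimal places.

[0.211, 0.459]

Posterior: Beta(17.5, 35.7).
Equal-tailed 95% interval: the 0.025 and 0.975 quantiles of Beta(17.5, 35.7).
Posterior mean ≈ 0.329, SD ≈ 0.064; a Normal approximation gives roughly [0.204, 0.454].
Exact: F⁻¹(0.025) = 0.211; F⁻¹(0.975) = 0.459.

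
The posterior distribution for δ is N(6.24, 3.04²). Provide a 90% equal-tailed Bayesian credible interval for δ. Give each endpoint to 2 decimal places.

[1.24, 11.24]

The posterior is symmetric, so the 90% equal-tailed interval is δ = 6.24 ± z·3.04 with z = 1.645.
Half-width: 1.645 × 3.04 = 5.00.
6.24 − 5.00 = 1.24; 6.24 + 5.00 = 11.24.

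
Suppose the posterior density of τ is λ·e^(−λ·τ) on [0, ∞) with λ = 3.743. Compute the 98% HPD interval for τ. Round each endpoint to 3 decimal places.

The exponential density is strictly decreasing on [0, ∞), so the HPD interval is anchored at 0: [0, q] with P(τ ≤ q) = 0.98.
q = −ln(1 − 0.98) / 3.743 = 3.9120 / 3.743 = 1.045.

[0.000, 1.045]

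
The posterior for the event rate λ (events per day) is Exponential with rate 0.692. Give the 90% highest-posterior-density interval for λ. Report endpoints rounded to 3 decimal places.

The exponential density is strictly decreasing on [0, ∞), so the HPD interval is anchored at 0: [0, q] with P(λ ≤ q) = 0.90.
q = −ln(1 − 0.90) / 0.692 = 2.3026 / 0.692 = 3.327.

[0.000, 3.327]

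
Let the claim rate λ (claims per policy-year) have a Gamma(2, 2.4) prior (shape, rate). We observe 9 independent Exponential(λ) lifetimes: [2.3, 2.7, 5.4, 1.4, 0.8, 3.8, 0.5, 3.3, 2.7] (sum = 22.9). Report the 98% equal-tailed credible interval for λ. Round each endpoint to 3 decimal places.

Posterior: Gamma(2+9, 2.4+22.9) = Gamma(11, 25.3) (shape, rate).
Equal-tailed 98% interval: Gamma(11, 25.3) quantiles at 0.01 and 0.99.
Posterior mean ≈ 0.435, SD ≈ 0.131; a Normal approximation gives roughly [0.130, 0.740].
Exact: lower = 0.189; upper = 0.796.

[0.189, 0.796]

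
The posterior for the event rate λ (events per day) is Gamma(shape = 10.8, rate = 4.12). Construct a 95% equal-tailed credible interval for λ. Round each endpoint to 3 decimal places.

Posterior: Gamma(shape 10.8, rate 4.12).
Equal-tailed 95% interval: Gamma(10.8, 4.12) quantiles at 0.025 and 0.975.
Posterior mean ≈ 2.621, SD ≈ 0.798; a Normal approximation gives roughly [1.058, 4.185].
Exact: lower = 1.299; upper = 4.401.

[1.299, 4.401]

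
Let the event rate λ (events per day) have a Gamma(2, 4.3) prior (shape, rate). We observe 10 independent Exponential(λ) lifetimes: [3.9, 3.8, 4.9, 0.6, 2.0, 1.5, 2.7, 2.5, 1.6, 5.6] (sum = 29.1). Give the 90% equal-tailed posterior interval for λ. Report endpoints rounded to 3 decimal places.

Posterior: Gamma(2+10, 4.3+29.1) = Gamma(12, 33.4) (shape, rate).
Equal-tailed 90% interval: Gamma(12, 33.4) quantiles at 0.05 and 0.95.
Posterior mean ≈ 0.359, SD ≈ 0.104; a Normal approximation gives roughly [0.189, 0.530].
Exact: lower = 0.207; upper = 0.545.

[0.207, 0.545]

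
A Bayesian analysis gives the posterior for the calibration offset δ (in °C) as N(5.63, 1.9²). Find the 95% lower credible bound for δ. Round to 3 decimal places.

Need L with P(δ ≥ L) = 0.95: L = 5.63 − z_{0.05}·1.9.
z = 1.645; L = 5.63 − 1.645 × 1.9 = 2.505.

2.505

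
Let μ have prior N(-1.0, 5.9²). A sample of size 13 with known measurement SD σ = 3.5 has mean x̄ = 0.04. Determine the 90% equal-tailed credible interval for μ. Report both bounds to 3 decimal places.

[-1.563, 1.588]

Posterior precision = 1/5.9² + 13/3.5² = 0.0287 + 1.0612 = 1.0900, so posterior SD = 0.9578.
Posterior mean = (-1.0/5.9² + 13·0.04/3.5²) / 1.0900 = 0.0126.
Interval: 0.0126 ± 1.645 × 0.9578 → [-1.563, 1.588].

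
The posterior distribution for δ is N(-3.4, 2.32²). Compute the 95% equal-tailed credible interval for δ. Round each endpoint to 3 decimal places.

[-7.947, 1.147]

The posterior is symmetric, so the 95% equal-tailed interval is δ = -3.4 ± z·2.32 with z = 1.960.
Half-width: 1.960 × 2.32 = 4.547.
-3.4 − 4.547 = -7.947; -3.4 + 4.547 = 1.147.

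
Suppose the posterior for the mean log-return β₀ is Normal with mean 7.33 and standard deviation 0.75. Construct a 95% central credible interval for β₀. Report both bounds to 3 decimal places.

[5.860, 8.800]

The posterior is symmetric, so the 95% equal-tailed interval is β₀ = 7.33 ± z·0.75 with z = 1.960.
Half-width: 1.960 × 0.75 = 1.470.
7.33 − 1.470 = 5.860; 7.33 + 1.470 = 8.800.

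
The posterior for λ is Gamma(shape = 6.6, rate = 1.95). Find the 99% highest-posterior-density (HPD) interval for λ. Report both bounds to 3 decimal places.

The posterior is unimodal and skewed, so the HPD interval has equal density at both endpoints and is the shortest 99% interval.
Solving f(0.744) = f(7.303) with F(7.303) − F(0.744) = 0.99 gives [0.744, 7.303].
For comparison, the equal-tailed interval is [0.940, 7.723]; the HPD is narrower and shifted toward the mode.

[0.744, 7.303]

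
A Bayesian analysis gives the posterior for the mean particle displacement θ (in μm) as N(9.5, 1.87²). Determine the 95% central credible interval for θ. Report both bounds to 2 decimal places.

[5.83, 13.17]

The posterior is symmetric, so the 95% equal-tailed interval is θ = 9.5 ± z·1.87 with z = 1.960.
Half-width: 1.960 × 1.87 = 3.67.
9.5 − 3.67 = 5.83; 9.5 + 3.67 = 13.17.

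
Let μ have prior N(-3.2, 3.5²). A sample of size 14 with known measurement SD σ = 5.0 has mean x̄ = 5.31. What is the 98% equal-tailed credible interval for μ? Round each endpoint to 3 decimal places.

[1.323, 7.132]

Posterior precision = 1/3.5² + 14/5.0² = 0.0816 + 0.5600 = 0.6416, so posterior SD = 1.2484.
Posterior mean = (-3.2/3.5² + 14·5.31/5.0²) / 0.6416 = 4.2273.
Interval: 4.2273 ± 2.326 × 1.2484 → [1.323, 7.132].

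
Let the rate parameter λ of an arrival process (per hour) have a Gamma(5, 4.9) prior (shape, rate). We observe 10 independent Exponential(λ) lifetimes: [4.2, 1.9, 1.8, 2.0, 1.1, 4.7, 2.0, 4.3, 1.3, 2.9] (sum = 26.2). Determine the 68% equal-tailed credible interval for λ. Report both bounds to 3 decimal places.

[0.360, 0.605]

Posterior: Gamma(5+10, 4.9+26.2) = Gamma(15, 31.1) (shape, rate).
Equal-tailed 68% interval: Gamma(15, 31.1) quantiles at 0.16 and 0.84.
Posterior mean ≈ 0.482, SD ≈ 0.125; a Normal approximation gives roughly [0.358, 0.606].
Exact: lower = 0.360; upper = 0.605.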